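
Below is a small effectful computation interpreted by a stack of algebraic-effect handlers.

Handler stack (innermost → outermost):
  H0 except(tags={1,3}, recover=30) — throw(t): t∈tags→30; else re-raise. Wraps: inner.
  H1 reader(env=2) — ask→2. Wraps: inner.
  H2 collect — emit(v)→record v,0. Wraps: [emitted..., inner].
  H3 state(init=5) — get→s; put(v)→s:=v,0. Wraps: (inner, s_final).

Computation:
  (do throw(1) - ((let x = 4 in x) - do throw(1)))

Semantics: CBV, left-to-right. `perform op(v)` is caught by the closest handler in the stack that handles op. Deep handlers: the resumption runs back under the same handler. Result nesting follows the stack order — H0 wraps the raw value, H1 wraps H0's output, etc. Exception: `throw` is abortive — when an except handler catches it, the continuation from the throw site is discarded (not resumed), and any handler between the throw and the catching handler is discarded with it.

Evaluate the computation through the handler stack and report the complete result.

Step-by-step:
throw(1) @ H0 caught ⇒ 30
H1 returns 30
H2 returns [30]
H3 returns ([30], 5)
= ([30], 5)

Answer: ([30], 5)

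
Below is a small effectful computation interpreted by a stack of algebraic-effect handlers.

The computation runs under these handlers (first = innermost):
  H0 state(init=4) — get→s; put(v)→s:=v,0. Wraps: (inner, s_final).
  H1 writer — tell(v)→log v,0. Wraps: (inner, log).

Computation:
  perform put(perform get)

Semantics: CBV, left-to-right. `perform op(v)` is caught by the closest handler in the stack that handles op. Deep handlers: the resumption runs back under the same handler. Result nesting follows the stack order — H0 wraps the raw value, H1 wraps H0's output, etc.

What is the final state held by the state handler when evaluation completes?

Evaluation trace:
get @ H0 ⇒ 4
put(4) @ H0 ⇒ s:=4
H0 returns (0, 4)
H1 returns ((0, 4), ())
= ((0, 4), ())

Answer: 4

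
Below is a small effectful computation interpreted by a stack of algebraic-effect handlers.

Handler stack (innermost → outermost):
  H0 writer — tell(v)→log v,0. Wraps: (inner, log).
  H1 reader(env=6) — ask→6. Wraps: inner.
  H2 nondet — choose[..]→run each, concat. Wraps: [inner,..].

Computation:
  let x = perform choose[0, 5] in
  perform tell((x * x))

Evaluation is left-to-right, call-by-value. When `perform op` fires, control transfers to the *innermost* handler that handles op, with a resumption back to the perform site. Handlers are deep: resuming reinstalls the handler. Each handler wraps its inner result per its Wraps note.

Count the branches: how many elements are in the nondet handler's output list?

Answer: 2

Step-by-step:
choose[0, 5] @ H2
  branch[0] choose=0:
    tell(0) @ H0 ⇒ log+=0
    H0 returns (0, (0))
    H1 returns (0, (0))
    H2 returns [(0, (0))]
  branch[1] choose=5:
    tell(25) @ H0 ⇒ log+=25
    H0 returns (0, (25))
    H1 returns (0, (25))
    H2 returns [(0, (25))]
= [(0, (0)), (0, (25))]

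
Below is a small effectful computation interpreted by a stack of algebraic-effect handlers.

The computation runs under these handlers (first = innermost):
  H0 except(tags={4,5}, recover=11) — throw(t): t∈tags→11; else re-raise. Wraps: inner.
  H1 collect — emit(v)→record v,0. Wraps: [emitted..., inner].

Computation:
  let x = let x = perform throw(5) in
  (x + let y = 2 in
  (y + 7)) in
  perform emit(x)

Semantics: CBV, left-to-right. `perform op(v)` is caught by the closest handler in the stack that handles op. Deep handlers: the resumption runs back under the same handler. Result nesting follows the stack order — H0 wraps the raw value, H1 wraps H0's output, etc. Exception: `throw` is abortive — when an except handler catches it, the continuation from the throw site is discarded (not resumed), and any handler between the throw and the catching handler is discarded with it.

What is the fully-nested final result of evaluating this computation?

Answer: [11]

Step-by-step:
throw(5) @ H0 caught ⇒ 11
H1 returns [11]
= [11]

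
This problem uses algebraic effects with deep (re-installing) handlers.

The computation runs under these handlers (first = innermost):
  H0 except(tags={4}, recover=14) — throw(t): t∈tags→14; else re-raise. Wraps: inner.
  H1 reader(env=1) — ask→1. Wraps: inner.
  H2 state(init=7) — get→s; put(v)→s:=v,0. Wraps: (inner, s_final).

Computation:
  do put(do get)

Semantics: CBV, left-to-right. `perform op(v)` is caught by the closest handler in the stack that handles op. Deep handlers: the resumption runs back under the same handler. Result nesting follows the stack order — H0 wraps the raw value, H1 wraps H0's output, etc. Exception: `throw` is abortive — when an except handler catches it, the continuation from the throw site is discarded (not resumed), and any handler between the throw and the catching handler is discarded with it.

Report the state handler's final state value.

Answer: 7

Working:
get @ H2 ⇒ 7
put(7) @ H2 ⇒ s:=7
H0 returns 0
H1 returns 0
H2 returns (0, 7)
= (0, 7)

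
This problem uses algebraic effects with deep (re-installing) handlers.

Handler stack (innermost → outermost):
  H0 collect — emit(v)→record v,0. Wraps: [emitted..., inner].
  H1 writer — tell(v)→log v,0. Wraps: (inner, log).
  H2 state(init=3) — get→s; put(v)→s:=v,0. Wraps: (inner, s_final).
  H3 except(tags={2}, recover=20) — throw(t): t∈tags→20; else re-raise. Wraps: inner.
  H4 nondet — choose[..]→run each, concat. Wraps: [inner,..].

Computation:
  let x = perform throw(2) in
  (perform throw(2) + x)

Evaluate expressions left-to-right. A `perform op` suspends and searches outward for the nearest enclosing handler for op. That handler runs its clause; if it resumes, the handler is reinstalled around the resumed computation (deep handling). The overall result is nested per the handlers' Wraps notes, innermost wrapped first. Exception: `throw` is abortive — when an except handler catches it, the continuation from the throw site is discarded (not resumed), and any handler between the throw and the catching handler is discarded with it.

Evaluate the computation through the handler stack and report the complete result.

Answer: [20]

Evaluation trace:
throw(2) @ H3 caught ⇒ 20
H4 returns [20]
= [20]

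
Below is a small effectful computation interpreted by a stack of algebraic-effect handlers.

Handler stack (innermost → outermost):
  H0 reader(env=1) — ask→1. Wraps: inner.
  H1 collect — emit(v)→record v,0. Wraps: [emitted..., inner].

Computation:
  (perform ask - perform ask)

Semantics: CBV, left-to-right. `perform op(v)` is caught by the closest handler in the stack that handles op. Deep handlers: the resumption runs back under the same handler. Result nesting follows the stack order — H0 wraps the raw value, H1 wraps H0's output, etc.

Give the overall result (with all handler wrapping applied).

Answer: [0]

Step-by-step:
ask @ H0 ⇒ 1
ask @ H0 ⇒ 1
H0 returns 0
H1 returns [0]
= [0]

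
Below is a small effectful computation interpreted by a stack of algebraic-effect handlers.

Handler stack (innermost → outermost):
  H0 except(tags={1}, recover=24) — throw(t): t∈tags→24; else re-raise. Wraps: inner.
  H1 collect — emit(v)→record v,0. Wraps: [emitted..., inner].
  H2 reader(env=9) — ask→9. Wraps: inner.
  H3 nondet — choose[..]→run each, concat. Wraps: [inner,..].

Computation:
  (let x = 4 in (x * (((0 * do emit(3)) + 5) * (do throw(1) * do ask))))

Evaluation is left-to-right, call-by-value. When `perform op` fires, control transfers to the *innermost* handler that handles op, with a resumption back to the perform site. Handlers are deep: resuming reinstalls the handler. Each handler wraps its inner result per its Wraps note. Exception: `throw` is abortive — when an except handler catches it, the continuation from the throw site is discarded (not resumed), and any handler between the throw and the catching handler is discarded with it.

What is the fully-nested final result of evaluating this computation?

Working:
emit(3) @ H1 ⇒ out+=3
throw(1) @ H0 caught ⇒ 24
H1 returns [3, 24]
H2 returns [3, 24]
H3 returns [[3, 24]]
= [[3, 24]]

Answer: [[3, 24]]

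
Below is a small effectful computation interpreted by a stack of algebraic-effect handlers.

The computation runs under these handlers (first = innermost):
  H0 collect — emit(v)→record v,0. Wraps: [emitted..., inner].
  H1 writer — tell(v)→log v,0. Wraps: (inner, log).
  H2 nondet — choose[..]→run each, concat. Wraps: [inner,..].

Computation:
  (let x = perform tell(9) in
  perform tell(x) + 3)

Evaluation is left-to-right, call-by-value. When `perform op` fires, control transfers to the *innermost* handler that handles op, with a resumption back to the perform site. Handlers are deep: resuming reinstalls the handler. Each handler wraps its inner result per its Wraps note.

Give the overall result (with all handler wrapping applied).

Answer: [([3], (9, 0))]

Evaluation trace:
tell(9) @ H1 ⇒ log+=9
tell(0) @ H1 ⇒ log+=0
H0 returns [3]
H1 returns ([3], (9, 0))
H2 returns [([3], (9, 0))]
= [([3], (9, 0))]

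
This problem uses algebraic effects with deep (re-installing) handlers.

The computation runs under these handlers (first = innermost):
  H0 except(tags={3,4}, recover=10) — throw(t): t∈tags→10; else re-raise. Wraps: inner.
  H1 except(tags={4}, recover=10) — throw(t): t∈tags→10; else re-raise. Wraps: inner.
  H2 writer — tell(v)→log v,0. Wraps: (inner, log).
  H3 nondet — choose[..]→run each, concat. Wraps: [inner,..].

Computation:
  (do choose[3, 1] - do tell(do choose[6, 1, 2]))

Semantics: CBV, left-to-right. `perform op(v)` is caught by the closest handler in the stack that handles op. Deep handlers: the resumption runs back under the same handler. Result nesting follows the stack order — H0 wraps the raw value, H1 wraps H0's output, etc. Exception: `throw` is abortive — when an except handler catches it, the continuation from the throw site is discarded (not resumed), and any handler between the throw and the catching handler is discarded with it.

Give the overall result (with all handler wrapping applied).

Answer: [(3, (6)), (3, (1)), (3, (2)), (1, (6)), (1, (1)), (1, (2))]

Step-by-step:
choose[3, 1] @ H3
  branch[0] choose=3:
    choose[6, 1, 2] @ H3
      branch[0] choose=6:
        tell(6) @ H2 ⇒ log+=6
        H0 returns 3
        H1 returns 3
        H2 returns (3, (6))
        H3 returns [(3, (6))]
      branch[1] choose=1:
        tell(1) @ H2 ⇒ log+=1
        H0 returns 3
        H1 returns 3
        H2 returns (3, (1))
        H3 returns [(3, (1))]
      branch[2] choose=2:
        tell(2) @ H2 ⇒ log+=2
        H0 returns 3
        H1 returns 3
        H2 returns (3, (2))
        H3 returns [(3, (2))]
  branch[1] choose=1:
    choose[6, 1, 2] @ H3
      branch[0] choose=6:
        tell(6) @ H2 ⇒ log+=6
        H0 returns 1
        H1 returns 1
        H2 returns (1, (6))
        H3 returns [(1, (6))]
      branch[1] choose=1:
        tell(1) @ H2 ⇒ log+=1
        H0 returns 1
        H1 returns 1
        H2 returns (1, (1))
        H3 returns [(1, (1))]
      branch[2] choose=2:
        tell(2) @ H2 ⇒ log+=2
        H0 returns 1
        H1 returns 1
        H2 returns (1, (2))
        H3 returns [(1, (2))]
= [(3, (6)), (3, (1)), (3, (2)), (1, (6)), (1, (1)), (1, (2))]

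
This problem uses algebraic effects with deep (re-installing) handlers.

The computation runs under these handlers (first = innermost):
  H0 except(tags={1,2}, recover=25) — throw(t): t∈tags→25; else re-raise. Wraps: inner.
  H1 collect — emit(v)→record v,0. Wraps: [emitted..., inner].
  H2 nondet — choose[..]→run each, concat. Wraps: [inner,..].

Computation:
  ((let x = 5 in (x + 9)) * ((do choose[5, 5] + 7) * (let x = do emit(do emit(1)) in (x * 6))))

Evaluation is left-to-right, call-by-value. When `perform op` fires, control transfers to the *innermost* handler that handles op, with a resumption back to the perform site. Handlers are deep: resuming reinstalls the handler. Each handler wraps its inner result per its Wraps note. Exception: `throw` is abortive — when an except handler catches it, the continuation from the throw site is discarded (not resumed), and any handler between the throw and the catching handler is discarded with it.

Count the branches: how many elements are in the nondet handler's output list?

Answer: 2

Working:
choose[5, 5] @ H2
  branch[0] choose=5:
    emit(1) @ H1 ⇒ out+=1
    emit(0) @ H1 ⇒ out+=0
    H0 returns 0
    H1 returns [1, 0, 0]
    H2 returns [[1, 0, 0]]
  branch[1] choose=5:
    emit(1) @ H1 ⇒ out+=1
    emit(0) @ H1 ⇒ out+=0
    H0 returns 0
    H1 returns [1, 0, 0]
    H2 returns [[1, 0, 0]]
= [[1, 0, 0], [1, 0, 0]]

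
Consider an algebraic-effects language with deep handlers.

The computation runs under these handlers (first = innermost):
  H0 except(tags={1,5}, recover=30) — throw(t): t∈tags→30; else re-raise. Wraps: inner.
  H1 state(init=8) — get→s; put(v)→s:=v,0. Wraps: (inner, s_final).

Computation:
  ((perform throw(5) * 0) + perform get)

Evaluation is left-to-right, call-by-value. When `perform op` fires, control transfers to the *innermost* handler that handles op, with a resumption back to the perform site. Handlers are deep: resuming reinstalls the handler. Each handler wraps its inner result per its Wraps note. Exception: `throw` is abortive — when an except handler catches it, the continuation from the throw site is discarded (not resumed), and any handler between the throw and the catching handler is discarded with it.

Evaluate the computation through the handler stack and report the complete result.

Answer: (30, 8)

Step-by-step:
throw(5) @ H0 caught ⇒ 30
H1 returns (30, 8)
= (30, 8)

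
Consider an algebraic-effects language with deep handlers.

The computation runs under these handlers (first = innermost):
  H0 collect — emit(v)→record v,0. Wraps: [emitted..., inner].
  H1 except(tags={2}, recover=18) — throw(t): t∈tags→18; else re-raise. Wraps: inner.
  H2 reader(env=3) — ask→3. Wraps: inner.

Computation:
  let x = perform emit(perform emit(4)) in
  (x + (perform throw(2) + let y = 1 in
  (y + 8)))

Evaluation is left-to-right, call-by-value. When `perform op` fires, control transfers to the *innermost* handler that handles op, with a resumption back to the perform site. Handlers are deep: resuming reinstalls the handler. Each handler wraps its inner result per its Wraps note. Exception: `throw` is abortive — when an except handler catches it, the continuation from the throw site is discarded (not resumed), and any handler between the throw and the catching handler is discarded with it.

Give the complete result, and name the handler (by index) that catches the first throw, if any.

Answer: 18 ; first throw caught by: H1

Working:
emit(4) @ H0 ⇒ out+=4
emit(0) @ H0 ⇒ out+=0
throw(2) @ H1 caught ⇒ 18
H2 returns 18
= 18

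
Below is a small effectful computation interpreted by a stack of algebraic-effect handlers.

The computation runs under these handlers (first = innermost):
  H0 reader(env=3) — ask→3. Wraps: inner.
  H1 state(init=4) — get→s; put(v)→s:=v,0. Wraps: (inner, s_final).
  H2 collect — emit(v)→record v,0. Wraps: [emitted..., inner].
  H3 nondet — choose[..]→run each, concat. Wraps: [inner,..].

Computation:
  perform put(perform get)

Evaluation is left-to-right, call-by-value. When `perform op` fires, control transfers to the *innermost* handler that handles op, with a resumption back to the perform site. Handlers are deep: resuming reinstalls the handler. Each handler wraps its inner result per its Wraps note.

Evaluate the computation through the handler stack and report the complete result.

Answer: [[(0, 4)]]

Working:
get @ H1 ⇒ 4
put(4) @ H1 ⇒ s:=4
H0 returns 0
H1 returns (0, 4)
H2 returns [(0, 4)]
H3 returns [[(0, 4)]]
= [[(0, 4)]]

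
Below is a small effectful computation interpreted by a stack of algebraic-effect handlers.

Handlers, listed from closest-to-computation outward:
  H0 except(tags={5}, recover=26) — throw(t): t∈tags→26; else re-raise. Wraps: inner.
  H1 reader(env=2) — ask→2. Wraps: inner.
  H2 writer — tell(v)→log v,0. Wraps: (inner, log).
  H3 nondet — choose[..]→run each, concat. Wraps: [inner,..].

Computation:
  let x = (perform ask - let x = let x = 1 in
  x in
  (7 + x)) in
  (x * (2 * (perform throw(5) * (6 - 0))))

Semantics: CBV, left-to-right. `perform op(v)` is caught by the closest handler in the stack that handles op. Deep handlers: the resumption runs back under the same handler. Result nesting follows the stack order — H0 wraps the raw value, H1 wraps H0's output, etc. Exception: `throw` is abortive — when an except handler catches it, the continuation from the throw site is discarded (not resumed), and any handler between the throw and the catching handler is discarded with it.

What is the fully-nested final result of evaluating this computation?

Answer: [(26, ())]

Evaluation trace:
ask @ H1 ⇒ 2
throw(5) @ H0 caught ⇒ 26
H1 returns 26
H2 returns (26, ())
H3 returns [(26, ())]
= [(26, ())]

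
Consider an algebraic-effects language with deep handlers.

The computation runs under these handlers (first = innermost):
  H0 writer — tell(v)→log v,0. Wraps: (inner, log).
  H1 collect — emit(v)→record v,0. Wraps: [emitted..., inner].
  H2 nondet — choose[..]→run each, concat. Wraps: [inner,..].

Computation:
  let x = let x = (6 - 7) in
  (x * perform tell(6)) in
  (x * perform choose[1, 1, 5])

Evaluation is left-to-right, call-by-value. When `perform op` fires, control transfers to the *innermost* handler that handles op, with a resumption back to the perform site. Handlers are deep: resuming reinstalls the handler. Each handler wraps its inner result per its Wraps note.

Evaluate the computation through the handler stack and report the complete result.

Answer: [[(0, (6))], [(0, (6))], [(0, (6))]]

Working:
tell(6) @ H0 ⇒ log+=6
choose[1, 1, 5] @ H2
  branch[0] choose=1:
    H0 returns (0, (6))
    H1 returns [(0, (6))]
    H2 returns [[(0, (6))]]
  branch[1] choose=1:
    H0 returns (0, (6))
    H1 returns [(0, (6))]
    H2 returns [[(0, (6))]]
  branch[2] choose=5:
    H0 returns (0, (6))
    H1 returns [(0, (6))]
    H2 returns [[(0, (6))]]
= [[(0, (6))], [(0, (6))], [(0, (6))]]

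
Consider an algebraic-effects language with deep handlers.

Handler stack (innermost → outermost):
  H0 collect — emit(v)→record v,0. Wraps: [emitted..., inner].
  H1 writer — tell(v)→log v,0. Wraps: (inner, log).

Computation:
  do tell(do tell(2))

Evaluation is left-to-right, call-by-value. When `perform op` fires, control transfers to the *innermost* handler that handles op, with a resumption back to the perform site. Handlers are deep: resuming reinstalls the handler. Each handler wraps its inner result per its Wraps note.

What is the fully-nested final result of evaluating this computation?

Working:
tell(2) @ H1 ⇒ log+=2
tell(0) @ H1 ⇒ log+=0
H0 returns [0]
H1 returns ([0], (2, 0))
= ([0], (2, 0))

Answer: ([0], (2, 0))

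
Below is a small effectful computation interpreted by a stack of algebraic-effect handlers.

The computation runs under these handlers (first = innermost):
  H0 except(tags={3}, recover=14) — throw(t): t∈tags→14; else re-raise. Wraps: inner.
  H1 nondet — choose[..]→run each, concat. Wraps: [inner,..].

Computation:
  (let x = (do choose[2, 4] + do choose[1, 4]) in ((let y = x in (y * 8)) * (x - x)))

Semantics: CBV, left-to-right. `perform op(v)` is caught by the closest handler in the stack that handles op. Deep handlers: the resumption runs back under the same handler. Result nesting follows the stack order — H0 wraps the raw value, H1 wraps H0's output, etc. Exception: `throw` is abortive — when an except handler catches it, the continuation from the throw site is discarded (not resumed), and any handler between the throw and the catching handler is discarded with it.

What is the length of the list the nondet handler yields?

Answer: 4

Working:
choose[2, 4] @ H1
  branch[0] choose=2:
    choose[1, 4] @ H1
      branch[0] choose=1:
        H0 returns 0
        H1 returns [0]
      branch[1] choose=4:
        H0 returns 0
        H1 returns [0]
  branch[1] choose=4:
    choose[1, 4] @ H1
      branch[0] choose=1:
        H0 returns 0
        H1 returns [0]
      branch[1] choose=4:
        H0 returns 0
        H1 returns [0]
= [0, 0, 0, 0]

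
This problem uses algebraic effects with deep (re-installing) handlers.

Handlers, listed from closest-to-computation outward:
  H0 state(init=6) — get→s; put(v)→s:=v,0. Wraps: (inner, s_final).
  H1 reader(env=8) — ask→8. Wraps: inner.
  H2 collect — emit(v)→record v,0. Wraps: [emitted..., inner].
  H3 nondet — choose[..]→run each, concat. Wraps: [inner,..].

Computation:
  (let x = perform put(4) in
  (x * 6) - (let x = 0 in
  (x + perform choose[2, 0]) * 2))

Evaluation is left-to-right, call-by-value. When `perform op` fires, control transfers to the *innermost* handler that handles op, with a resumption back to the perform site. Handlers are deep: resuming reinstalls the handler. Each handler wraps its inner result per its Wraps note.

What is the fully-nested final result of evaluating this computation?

Answer: [[(-4, 4)], [(0, 4)]]

Working:
put(4) @ H0 ⇒ s:=4
choose[2, 0] @ H3
  branch[0] choose=2:
    H0 returns (-4, 4)
    H1 returns (-4, 4)
    H2 returns [(-4, 4)]
    H3 returns [[(-4, 4)]]
  branch[1] choose=0:
    H0 returns (0, 4)
    H1 returns (0, 4)
    H2 returns [(0, 4)]
    H3 returns [[(0, 4)]]
= [[(-4, 4)], [(0, 4)]]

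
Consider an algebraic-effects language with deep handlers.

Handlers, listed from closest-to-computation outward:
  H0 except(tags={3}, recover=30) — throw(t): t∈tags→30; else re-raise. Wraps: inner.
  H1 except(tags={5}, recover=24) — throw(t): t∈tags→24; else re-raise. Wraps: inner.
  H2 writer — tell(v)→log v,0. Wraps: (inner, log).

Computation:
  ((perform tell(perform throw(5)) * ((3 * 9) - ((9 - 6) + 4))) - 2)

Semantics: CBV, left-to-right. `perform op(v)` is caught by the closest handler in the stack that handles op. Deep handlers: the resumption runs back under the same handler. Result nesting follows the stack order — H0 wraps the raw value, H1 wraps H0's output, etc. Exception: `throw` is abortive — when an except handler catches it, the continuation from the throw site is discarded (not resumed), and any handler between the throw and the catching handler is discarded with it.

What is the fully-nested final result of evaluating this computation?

Answer: (24, ())

Step-by-step:
throw(5) @ H0 re-raised
throw(5) @ H1 caught ⇒ 24
H2 returns (24, ())
= (24, ())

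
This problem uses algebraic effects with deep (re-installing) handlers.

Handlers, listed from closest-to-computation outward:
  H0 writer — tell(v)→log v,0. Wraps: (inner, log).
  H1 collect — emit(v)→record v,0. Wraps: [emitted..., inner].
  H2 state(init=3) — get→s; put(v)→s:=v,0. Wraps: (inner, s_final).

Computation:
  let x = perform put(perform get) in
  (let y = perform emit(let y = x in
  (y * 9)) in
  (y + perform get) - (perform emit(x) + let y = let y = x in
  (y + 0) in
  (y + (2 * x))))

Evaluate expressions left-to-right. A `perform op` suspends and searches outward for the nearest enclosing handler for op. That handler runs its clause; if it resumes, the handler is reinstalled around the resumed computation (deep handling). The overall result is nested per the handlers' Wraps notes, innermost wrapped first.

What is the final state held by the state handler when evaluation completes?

Answer: 3

Step-by-step:
get @ H2 ⇒ 3
put(3) @ H2 ⇒ s:=3
emit(0) @ H1 ⇒ out+=0
get @ H2 ⇒ 3
emit(0) @ H1 ⇒ out+=0
H0 returns (3, ())
H1 returns [0, 0, (3, ())]
H2 returns ([0, 0, (3, ())], 3)
= ([0, 0, (3, ())], 3)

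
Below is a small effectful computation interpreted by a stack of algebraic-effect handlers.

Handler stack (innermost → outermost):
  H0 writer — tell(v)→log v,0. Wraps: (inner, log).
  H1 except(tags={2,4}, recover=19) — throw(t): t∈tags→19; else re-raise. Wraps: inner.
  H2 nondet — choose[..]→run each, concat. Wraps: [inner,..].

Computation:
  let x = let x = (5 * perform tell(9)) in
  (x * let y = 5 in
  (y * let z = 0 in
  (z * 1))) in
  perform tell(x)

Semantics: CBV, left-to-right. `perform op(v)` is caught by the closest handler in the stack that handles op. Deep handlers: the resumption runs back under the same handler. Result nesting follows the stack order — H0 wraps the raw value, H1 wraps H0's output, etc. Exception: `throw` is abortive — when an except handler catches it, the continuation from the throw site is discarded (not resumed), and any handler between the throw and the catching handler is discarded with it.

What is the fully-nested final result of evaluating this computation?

Working:
tell(9) @ H0 ⇒ log+=9
tell(0) @ H0 ⇒ log+=0
H0 returns (0, (9, 0))
H1 returns (0, (9, 0))
H2 returns [(0, (9, 0))]
= [(0, (9, 0))]

Answer: [(0, (9, 0))]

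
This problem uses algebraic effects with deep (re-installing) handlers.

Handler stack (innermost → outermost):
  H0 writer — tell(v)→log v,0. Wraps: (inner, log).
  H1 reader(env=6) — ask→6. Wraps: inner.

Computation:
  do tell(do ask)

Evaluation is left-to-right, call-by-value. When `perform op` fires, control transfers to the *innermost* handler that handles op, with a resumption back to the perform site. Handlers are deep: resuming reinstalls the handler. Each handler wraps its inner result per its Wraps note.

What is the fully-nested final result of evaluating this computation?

Working:
ask @ H1 ⇒ 6
tell(6) @ H0 ⇒ log+=6
H0 returns (0, (6))
H1 returns (0, (6))
= (0, (6))

Answer: (0, (6))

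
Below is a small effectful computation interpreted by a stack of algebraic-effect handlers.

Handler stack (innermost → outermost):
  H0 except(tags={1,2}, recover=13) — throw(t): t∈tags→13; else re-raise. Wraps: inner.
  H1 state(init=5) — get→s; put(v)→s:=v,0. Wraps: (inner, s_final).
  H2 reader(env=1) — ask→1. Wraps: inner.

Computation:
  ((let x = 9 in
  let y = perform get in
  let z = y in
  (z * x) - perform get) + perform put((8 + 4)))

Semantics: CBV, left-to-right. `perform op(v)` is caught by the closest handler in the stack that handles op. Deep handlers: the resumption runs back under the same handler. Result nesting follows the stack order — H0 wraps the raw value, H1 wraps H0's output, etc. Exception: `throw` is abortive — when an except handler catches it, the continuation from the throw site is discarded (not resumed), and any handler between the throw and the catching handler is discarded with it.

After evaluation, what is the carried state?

Evaluation trace:
get @ H1 ⇒ 5
get @ H1 ⇒ 5
put(12) @ H1 ⇒ s:=12
H0 returns 40
H1 returns (40, 12)
H2 returns (40, 12)
= (40, 12)

Answer: 12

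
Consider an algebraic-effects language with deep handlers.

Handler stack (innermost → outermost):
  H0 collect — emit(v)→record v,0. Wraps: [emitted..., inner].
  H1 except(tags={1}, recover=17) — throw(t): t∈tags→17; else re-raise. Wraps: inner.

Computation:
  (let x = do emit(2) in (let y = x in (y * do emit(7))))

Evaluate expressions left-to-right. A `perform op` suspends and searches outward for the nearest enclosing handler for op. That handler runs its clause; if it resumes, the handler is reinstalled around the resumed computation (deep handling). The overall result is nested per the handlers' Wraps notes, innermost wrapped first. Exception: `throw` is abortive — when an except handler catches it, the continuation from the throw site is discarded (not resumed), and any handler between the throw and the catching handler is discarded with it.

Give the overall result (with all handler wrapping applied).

Answer: [2, 7, 0]

Step-by-step:
emit(2) @ H0 ⇒ out+=2
emit(7) @ H0 ⇒ out+=7
H0 returns [2, 7, 0]
H1 returns [2, 7, 0]
= [2, 7, 0]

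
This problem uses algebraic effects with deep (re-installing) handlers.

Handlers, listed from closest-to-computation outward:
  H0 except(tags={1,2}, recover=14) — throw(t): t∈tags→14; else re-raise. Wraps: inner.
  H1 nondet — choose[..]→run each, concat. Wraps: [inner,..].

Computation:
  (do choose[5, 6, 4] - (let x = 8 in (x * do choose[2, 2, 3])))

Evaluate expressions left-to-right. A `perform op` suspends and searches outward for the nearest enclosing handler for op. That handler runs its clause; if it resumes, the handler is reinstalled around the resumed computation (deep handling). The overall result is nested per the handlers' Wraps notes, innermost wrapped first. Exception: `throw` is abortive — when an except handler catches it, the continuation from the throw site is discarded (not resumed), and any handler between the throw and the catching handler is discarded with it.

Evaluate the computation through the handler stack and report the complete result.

Answer: [-11, -11, -19, -10, -10, -18, -12, -12, -20]

Evaluation trace:
choose[5, 6, 4] @ H1
  branch[0] choose=5:
    choose[2, 2, 3] @ H1
      branch[0] choose=2:
        H0 returns -11
        H1 returns [-11]
      branch[1] choose=2:
        H0 returns -11
        H1 returns [-11]
      branch[2] choose=3:
        H0 returns -19
        H1 returns [-19]
  branch[1] choose=6:
    choose[2, 2, 3] @ H1
      branch[0] choose=2:
        H0 returns -10
        H1 returns [-10]
      branch[1] choose=2:
        H0 returns -10
        H1 returns [-10]
      branch[2] choose=3:
        H0 returns -18
        H1 returns [-18]
  branch[2] choose=4:
    choose[2, 2, 3] @ H1
      branch[0] choose=2:
        H0 returns -12
        H1 returns [-12]
      branch[1] choose=2:
        H0 returns -12
        H1 returns [-12]
      branch[2] choose=3:
        H0 returns -20
        H1 returns [-20]
= [-11, -11, -19, -10, -10, -18, -12, -12, -20]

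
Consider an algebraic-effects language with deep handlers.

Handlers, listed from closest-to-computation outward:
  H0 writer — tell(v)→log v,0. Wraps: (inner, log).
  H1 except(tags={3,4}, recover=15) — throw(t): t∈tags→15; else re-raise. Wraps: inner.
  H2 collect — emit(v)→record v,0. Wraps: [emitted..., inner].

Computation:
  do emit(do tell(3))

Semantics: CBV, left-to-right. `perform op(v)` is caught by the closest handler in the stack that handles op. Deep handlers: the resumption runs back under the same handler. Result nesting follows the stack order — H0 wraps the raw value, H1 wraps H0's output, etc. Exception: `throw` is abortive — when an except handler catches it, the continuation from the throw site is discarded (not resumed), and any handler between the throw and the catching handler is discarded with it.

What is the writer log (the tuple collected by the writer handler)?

Answer: (3)

Step-by-step:
tell(3) @ H0 ⇒ log+=3
emit(0) @ H2 ⇒ out+=0
H0 returns (0, (3))
H1 returns (0, (3))
H2 returns [0, (0, (3))]
= [0, (0, (3))]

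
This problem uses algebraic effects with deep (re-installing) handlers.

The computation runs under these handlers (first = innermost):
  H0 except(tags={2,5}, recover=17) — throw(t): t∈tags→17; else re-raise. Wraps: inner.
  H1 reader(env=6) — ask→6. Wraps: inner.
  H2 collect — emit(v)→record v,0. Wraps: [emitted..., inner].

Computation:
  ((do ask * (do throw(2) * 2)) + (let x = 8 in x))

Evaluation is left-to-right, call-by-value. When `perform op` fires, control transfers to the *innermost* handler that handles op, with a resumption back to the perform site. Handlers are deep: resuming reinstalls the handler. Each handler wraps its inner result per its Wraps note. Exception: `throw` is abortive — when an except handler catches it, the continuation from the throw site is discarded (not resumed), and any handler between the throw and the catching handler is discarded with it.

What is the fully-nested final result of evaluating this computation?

Evaluation trace:
ask @ H1 ⇒ 6
throw(2) @ H0 caught ⇒ 17
H1 returns 17
H2 returns [17]
= [17]

Answer: [17]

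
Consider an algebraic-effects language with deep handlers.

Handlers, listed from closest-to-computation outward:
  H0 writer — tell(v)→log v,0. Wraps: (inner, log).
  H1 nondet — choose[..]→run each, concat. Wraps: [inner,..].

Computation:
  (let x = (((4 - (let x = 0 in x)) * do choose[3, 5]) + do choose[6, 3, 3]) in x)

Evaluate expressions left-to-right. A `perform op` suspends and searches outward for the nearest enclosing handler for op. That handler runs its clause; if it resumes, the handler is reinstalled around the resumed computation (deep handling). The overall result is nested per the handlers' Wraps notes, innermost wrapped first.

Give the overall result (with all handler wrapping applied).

Answer: [(18, ()), (15, ()), (15, ()), (26, ()), (23, ()), (23, ())]

Step-by-step:
choose[3, 5] @ H1
  branch[0] choose=3:
    choose[6, 3, 3] @ H1
      branch[0] choose=6:
        H0 returns (18, ())
        H1 returns [(18, ())]
      branch[1] choose=3:
        H0 returns (15, ())
        H1 returns [(15, ())]
      branch[2] choose=3:
        H0 returns (15, ())
        H1 returns [(15, ())]
  branch[1] choose=5:
    choose[6, 3, 3] @ H1
      branch[0] choose=6:
        H0 returns (26, ())
        H1 returns [(26, ())]
      branch[1] choose=3:
        H0 returns (23, ())
        H1 returns [(23, ())]
      branch[2] choose=3:
        H0 returns (23, ())
        H1 returns [(23, ())]
= [(18, ()), (15, ()), (15, ()), (26, ()), (23, ()), (23, ())]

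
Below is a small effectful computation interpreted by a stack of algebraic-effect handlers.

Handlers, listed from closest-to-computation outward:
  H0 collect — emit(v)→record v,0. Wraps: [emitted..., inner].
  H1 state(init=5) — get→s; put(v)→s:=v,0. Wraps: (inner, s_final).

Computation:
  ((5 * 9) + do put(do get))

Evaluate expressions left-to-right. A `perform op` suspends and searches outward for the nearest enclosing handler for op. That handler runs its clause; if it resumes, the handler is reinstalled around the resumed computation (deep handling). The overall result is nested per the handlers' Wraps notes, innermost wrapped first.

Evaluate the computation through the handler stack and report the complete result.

Answer: ([45], 5)

Evaluation trace:
get @ H1 ⇒ 5
put(5) @ H1 ⇒ s:=5
H0 returns [45]
H1 returns ([45], 5)
= ([45], 5)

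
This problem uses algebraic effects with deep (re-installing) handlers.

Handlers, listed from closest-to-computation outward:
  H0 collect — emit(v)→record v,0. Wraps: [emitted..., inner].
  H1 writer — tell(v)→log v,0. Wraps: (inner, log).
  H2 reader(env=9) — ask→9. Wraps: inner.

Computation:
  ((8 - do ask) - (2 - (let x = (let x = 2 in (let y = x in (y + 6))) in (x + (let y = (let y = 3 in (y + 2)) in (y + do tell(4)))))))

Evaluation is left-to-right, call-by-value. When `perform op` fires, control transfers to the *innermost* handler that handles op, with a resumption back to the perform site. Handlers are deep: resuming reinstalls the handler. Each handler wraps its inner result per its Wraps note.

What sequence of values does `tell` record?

Step-by-step:
ask @ H2 ⇒ 9
tell(4) @ H1 ⇒ log+=4
H0 returns [10]
H1 returns ([10], (4))
H2 returns ([10], (4))
= ([10], (4))

Answer: (4)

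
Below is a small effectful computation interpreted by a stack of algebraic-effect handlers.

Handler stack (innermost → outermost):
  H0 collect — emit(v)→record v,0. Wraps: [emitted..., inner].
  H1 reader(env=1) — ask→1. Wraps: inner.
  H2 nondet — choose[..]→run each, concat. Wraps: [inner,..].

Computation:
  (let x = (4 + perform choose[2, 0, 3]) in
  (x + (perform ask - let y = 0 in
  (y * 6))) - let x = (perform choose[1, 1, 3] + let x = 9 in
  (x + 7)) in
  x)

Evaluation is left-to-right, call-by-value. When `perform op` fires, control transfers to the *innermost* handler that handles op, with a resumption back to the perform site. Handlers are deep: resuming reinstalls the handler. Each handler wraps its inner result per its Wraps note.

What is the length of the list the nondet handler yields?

Answer: 9

Evaluation trace:
choose[2, 0, 3] @ H2
  branch[0] choose=2:
    ask @ H1 ⇒ 1
    choose[1, 1, 3] @ H2
      branch[0] choose=1:
        H0 returns [-10]
        H1 returns [-10]
        H2 returns [[-10]]
      branch[1] choose=1:
        H0 returns [-10]
        H1 returns [-10]
        H2 returns [[-10]]
      branch[2] choose=3:
        H0 returns [-12]
        H1 returns [-12]
        H2 returns [[-12]]
  branch[1] choose=0:
    ask @ H1 ⇒ 1
    choose[1, 1, 3] @ H2
      branch[0] choose=1:
        H0 returns [-12]
        H1 returns [-12]
        H2 returns [[-12]]
      branch[1] choose=1:
        H0 returns [-12]
        H1 returns [-12]
        H2 returns [[-12]]
      branch[2] choose=3:
        H0 returns [-14]
        H1 returns [-14]
        H2 returns [[-14]]
  branch[2] choose=3:
    ask @ H1 ⇒ 1
    choose[1, 1, 3] @ H2
      branch[0] choose=1:
        H0 returns [-9]
        H1 returns [-9]
        H2 returns [[-9]]
      branch[1] choose=1:
        H0 returns [-9]
        H1 returns [-9]
        H2 returns [[-9]]
      branch[2] choose=3:
        H0 returns [-11]
        H1 returns [-11]
        H2 returns [[-11]]
= [[-10], [-10], [-12], [-12], [-12], [-14], [-9], [-9], [-11]]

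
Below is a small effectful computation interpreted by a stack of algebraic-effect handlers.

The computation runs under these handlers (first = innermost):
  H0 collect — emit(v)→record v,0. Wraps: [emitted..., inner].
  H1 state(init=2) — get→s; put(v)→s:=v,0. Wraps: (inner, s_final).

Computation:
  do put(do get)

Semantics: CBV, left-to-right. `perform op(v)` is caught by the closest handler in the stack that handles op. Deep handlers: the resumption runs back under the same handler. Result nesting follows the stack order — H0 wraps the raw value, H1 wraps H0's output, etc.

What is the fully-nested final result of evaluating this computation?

Answer: ([0], 2)

Evaluation trace:
get @ H1 ⇒ 2
put(2) @ H1 ⇒ s:=2
H0 returns [0]
H1 returns ([0], 2)
= ([0], 2)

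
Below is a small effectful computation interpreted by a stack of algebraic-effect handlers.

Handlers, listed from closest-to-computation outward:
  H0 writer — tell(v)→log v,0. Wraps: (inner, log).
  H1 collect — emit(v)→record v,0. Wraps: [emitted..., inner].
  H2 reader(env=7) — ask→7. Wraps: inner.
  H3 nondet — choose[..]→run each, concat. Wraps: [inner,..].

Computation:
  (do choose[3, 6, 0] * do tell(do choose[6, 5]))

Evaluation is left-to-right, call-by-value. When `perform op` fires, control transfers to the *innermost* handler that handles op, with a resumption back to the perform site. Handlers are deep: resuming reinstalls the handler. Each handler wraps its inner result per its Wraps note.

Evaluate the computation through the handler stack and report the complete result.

Step-by-step:
choose[3, 6, 0] @ H3
  branch[0] choose=3:
    choose[6, 5] @ H3
      branch[0] choose=6:
        tell(6) @ H0 ⇒ log+=6
        H0 returns (0, (6))
        H1 returns [(0, (6))]
        H2 returns [(0, (6))]
        H3 returns [[(0, (6))]]
      branch[1] choose=5:
        tell(5) @ H0 ⇒ log+=5
        H0 returns (0, (5))
        H1 returns [(0, (5))]
        H2 returns [(0, (5))]
        H3 returns [[(0, (5))]]
  branch[1] choose=6:
    choose[6, 5] @ H3
      branch[0] choose=6:
        tell(6) @ H0 ⇒ log+=6
        H0 returns (0, (6))
        H1 returns [(0, (6))]
        H2 returns [(0, (6))]
        H3 returns [[(0, (6))]]
      branch[1] choose=5:
        tell(5) @ H0 ⇒ log+=5
        H0 returns (0, (5))
        H1 returns [(0, (5))]
        H2 returns [(0, (5))]
        H3 returns [[(0, (5))]]
  branch[2] choose=0:
    choose[6, 5] @ H3
      branch[0] choose=6:
        tell(6) @ H0 ⇒ log+=6
        H0 returns (0, (6))
        H1 returns [(0, (6))]
        H2 returns [(0, (6))]
        H3 returns [[(0, (6))]]
      branch[1] choose=5:
        tell(5) @ H0 ⇒ log+=5
        H0 returns (0, (5))
        H1 returns [(0, (5))]
        H2 returns [(0, (5))]
        H3 returns [[(0, (5))]]
= [[(0, (6))], [(0, (5))], [(0, (6))], [(0, (5))], [(0, (6))], [(0, (5))]]

Answer: [[(0, (6))], [(0, (5))], [(0, (6))], [(0, (5))], [(0, (6))], [(0, (5))]]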